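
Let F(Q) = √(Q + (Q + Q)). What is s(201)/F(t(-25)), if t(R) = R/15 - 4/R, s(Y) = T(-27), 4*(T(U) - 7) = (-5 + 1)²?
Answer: -55*I*√113/113 ≈ -5.174*I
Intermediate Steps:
T(U) = 11 (T(U) = 7 + (-5 + 1)²/4 = 7 + (¼)*(-4)² = 7 + (¼)*16 = 7 + 4 = 11)
s(Y) = 11
t(R) = -4/R + R/15 (t(R) = R*(1/15) - 4/R = R/15 - 4/R = -4/R + R/15)
F(Q) = √3*√Q (F(Q) = √(Q + 2*Q) = √(3*Q) = √3*√Q)
s(201)/F(t(-25)) = 11/((√3*√(-4/(-25) + (1/15)*(-25)))) = 11/((√3*√(-4*(-1/25) - 5/3))) = 11/((√3*√(4/25 - 5/3))) = 11/((√3*√(-113/75))) = 11/((√3*(I*√339/15))) = 11/((I*√113/5)) = 11*(-5*I*√113/113) = -55*I*√113/113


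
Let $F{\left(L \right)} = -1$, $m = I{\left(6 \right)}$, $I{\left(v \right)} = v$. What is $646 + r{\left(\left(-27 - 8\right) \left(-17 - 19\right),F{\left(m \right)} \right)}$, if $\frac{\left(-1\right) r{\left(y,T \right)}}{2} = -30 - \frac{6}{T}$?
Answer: $694$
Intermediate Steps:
$m = 6$
$r{\left(y,T \right)} = 60 + \frac{12}{T}$ ($r{\left(y,T \right)} = - 2 \left(-30 - \frac{6}{T}\right) = 60 + \frac{12}{T}$)
$646 + r{\left(\left(-27 - 8\right) \left(-17 - 19\right),F{\left(m \right)} \right)} = 646 + \left(60 + \frac{12}{-1}\right) = 646 + \left(60 + 12 \left(-1\right)\right) = 646 + \left(60 - 12\right) = 646 + 48 = 694$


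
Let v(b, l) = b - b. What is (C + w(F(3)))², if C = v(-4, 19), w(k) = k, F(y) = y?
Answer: 9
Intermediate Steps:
v(b, l) = 0
C = 0
(C + w(F(3)))² = (0 + 3)² = 3² = 9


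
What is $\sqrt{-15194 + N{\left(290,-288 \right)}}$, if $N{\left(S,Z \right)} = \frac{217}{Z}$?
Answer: $\frac{i \sqrt{8752178}}{24} \approx 123.27 i$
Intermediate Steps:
$\sqrt{-15194 + N{\left(290,-288 \right)}} = \sqrt{-15194 + \frac{217}{-288}} = \sqrt{-15194 + 217 \left(- \frac{1}{288}\right)} = \sqrt{-15194 - \frac{217}{288}} = \sqrt{- \frac{4376089}{288}} = \frac{i \sqrt{8752178}}{24}$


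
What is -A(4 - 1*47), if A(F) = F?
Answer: 43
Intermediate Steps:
-A(4 - 1*47) = -(4 - 1*47) = -(4 - 47) = -1*(-43) = 43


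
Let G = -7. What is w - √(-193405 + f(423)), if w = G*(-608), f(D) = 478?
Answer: 4256 - I*√192927 ≈ 4256.0 - 439.23*I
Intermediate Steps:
w = 4256 (w = -7*(-608) = 4256)
w - √(-193405 + f(423)) = 4256 - √(-193405 + 478) = 4256 - √(-192927) = 4256 - I*√192927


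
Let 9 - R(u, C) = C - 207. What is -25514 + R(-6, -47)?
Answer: -25251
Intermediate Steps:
R(u, C) = 216 - C (R(u, C) = 9 - (C - 207) = 9 - (-207 + C) = 9 + (207 - C) = 216 - C)
-25514 + R(-6, -47) = -25514 + (216 - 1*(-47)) = -25514 + (216 + 47) = -25514 + 263 = -25251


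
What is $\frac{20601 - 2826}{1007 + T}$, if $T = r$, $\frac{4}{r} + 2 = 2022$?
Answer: $\frac{997375}{56504} \approx 17.651$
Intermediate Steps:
$r = \frac{1}{505}$ ($r = \frac{4}{-2 + 2022} = \frac{4}{2020} = 4 \cdot \frac{1}{2020} = \frac{1}{505} \approx 0.0019802$)
$T = \frac{1}{505} \approx 0.0019802$
$\frac{20601 - 2826}{1007 + T} = \frac{20601 - 2826}{1007 + \frac{1}{505}} = \frac{17775}{\frac{508536}{505}} = 17775 \cdot \frac{505}{508536} = \frac{997375}{56504}$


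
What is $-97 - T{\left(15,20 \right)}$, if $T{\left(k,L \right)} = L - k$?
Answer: $-102$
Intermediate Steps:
$-97 - T{\left(15,20 \right)} = -97 - \left(20 - 15\right) = -97 - 5 = -102$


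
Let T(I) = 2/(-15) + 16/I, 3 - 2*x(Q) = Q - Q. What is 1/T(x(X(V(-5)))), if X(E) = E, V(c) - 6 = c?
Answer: 15/158 ≈ 0.094937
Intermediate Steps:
V(c) = 6 + c
x(Q) = 3/2 (x(Q) = 3/2 - (Q - Q)/2 = 3/2 - ½*0 = 3/2 + 0 = 3/2)
T(I) = -2/15 + 16/I (T(I) = 2*(-1/15) + 16/I = -2/15 + 16/I)
1/T(x(X(V(-5)))) = 1/(-2/15 + 16/(3/2)) = 1/(-2/15 + 16*(⅔)) = 1/(-2/15 + 32/3) = 1/(158/15) = 15/158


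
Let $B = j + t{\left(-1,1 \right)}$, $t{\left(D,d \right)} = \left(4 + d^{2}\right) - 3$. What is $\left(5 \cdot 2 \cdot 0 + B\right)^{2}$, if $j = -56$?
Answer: $2916$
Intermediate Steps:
$t{\left(D,d \right)} = 1 + d^{2}$
$B = -54$ ($B = -56 + \left(1 + 1^{2}\right) = -56 + \left(1 + 1\right) = -56 + 2 = -54$)
$\left(5 \cdot 2 \cdot 0 + B\right)^{2} = \left(5 \cdot 2 \cdot 0 - 54\right)^{2} = \left(10 \cdot 0 - 54\right)^{2} = \left(0 - 54\right)^{2} = \left(-54\right)^{2} = 2916$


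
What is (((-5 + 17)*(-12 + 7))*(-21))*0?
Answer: 0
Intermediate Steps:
(((-5 + 17)*(-12 + 7))*(-21))*0 = ((12*(-5))*(-21))*0 = -60*(-21)*0 = 1260*0 = 0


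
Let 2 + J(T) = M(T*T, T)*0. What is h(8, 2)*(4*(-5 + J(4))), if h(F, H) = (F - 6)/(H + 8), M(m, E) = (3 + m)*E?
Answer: -28/5 ≈ -5.6000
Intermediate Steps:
M(m, E) = E*(3 + m)
h(F, H) = (-6 + F)/(8 + H)
J(T) = -2 (J(T) = -2 + (T*(3 + T*T))*0 = -2 + (T*(3 + T**2))*0 = -2 + 0 = -2)
h(8, 2)*(4*(-5 + J(4))) = ((-6 + 8)/(8 + 2))*(4*(-5 - 2)) = (2/10)*(4*(-7)) = ((1/10)*2)*(-28) = (1/5)*(-28) = -28/5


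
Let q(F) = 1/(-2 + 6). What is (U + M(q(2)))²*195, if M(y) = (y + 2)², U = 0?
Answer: 1279395/256 ≈ 4997.6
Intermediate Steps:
q(F) = ¼ (q(F) = 1/4 = ¼)
M(y) = (2 + y)²
(U + M(q(2)))²*195 = (0 + (2 + ¼)²)²*195 = (0 + (9/4)²)²*195 = (0 + 81/16)²*195 = (81/16)²*195 = (6561/256)*195 = 1279395/256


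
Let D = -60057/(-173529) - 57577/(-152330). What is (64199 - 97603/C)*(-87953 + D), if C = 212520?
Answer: -320401364812869190427641/56744283783600 ≈ -5.6464e+9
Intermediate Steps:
D = 2126640227/2937074730 (D = -60057*(-1/173529) - 57577*(-1/152330) = 6673/19281 + 57577/152330 = 2126640227/2937074730 ≈ 0.72407)
(64199 - 97603/C)*(-87953 + D) = (64199 - 97603/212520)*(-87953 + 2126640227/2937074730) = (64199 - 97603*1/212520)*(-258322407087463/2937074730) = (64199 - 8873/19320)*(-258322407087463/2937074730) = (1240315807/19320)*(-258322407087463/2937074730) = -320401364812869190427641/56744283783600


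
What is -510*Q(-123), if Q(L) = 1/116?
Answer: -255/58 ≈ -4.3966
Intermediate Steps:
Q(L) = 1/116
-510*Q(-123) = -510*1/116 = -255/58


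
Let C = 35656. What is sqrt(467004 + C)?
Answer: 2*sqrt(125665) ≈ 708.99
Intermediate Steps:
sqrt(467004 + C) = sqrt(467004 + 35656) = sqrt(502660) = 2*sqrt(125665)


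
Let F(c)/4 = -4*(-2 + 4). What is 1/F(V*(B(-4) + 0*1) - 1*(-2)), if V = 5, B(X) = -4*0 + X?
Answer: -1/32 ≈ -0.031250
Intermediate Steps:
B(X) = X (B(X) = 0 + X = X)
F(c) = -32 (F(c) = 4*(-4*(-2 + 4)) = 4*(-4*2) = 4*(-8) = -32)
1/F(V*(B(-4) + 0*1) - 1*(-2)) = 1/(-32) = -1/32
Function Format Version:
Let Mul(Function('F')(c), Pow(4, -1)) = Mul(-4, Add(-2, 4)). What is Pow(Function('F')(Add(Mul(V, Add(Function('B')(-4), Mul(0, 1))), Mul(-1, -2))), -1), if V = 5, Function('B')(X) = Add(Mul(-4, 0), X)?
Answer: Rational(-1, 32) ≈ -0.031250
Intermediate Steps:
Function('B')(X) = X (Function('B')(X) = Add(0, X) = X)
Function('F')(c) = -32 (Function('F')(c) = Mul(4, Mul(-4, Add(-2, 4))) = Mul(4, Mul(-4, 2)) = Mul(4, -8) = -32)
Pow(Function('F')(Add(Mul(V, Add(Function('B')(-4), Mul(0, 1))), Mul(-1, -2))), -1) = Pow(-32, -1) = Rational(-1, 32)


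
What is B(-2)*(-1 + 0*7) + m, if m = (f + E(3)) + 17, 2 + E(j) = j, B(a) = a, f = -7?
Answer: 13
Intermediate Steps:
E(j) = -2 + j
m = 11 (m = (-7 + (-2 + 3)) + 17 = (-7 + 1) + 17 = -6 + 17 = 11)
B(-2)*(-1 + 0*7) + m = -2*(-1 + 0*7) + 11 = -2*(-1 + 0) + 11 = -2*(-1) + 11 = 2 + 11 = 13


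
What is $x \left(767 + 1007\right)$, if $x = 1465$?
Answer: $2598910$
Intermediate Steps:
$x \left(767 + 1007\right) = 1465 \left(767 + 1007\right) = 1465 \cdot 1774 = 2598910$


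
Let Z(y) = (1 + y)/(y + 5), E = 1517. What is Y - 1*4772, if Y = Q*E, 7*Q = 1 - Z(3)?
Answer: -65291/14 ≈ -4663.6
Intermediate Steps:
Z(y) = (1 + y)/(5 + y)
Q = 1/14 (Q = (1 - (1 + 3)/(5 + 3))/7 = (1 - 4/8)/7 = (1 - 1*1/2)/7 = (1 - 1/2)/7 = (1/7)*(1/2) = 1/14 ≈ 0.071429)
Y = 1517/14 (Y = (1/14)*1517 = 1517/14 ≈ 108.36)
Y - 1*4772 = 1517/14 - 1*4772 = 1517/14 - 4772 = -65291/14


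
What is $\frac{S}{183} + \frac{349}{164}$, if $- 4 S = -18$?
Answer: $\frac{21535}{10004} \approx 2.1526$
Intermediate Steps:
$S = \frac{9}{2}$ ($S = \left(- \frac{1}{4}\right) \left(-18\right) = \frac{9}{2} \approx 4.5$)
$\frac{S}{183} + \frac{349}{164} = \frac{9}{2 \cdot 183} + \frac{349}{164} = \frac{9}{2} \cdot \frac{1}{183} + 349 \cdot \frac{1}{164} = \frac{3}{122} + \frac{349}{164} = \frac{21535}{10004}$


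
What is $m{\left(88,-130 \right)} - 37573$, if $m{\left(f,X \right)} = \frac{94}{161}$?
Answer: $- \frac{6049159}{161} \approx -37572.0$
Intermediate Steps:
$m{\left(f,X \right)} = \frac{94}{161}$ ($m{\left(f,X \right)} = 94 \cdot \frac{1}{161} = \frac{94}{161}$)
$m{\left(88,-130 \right)} - 37573 = \frac{94}{161} - 37573 = - \frac{6049159}{161}$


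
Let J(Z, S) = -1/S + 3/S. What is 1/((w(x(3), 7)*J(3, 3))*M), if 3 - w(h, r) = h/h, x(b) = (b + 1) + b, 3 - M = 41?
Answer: -3/152 ≈ -0.019737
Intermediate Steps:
M = -38 (M = 3 - 1*41 = 3 - 41 = -38)
x(b) = 1 + 2*b (x(b) = (1 + b) + b = 1 + 2*b)
J(Z, S) = 2/S
w(h, r) = 2 (w(h, r) = 3 - h/h = 3 - 1*1 = 3 - 1 = 2)
1/((w(x(3), 7)*J(3, 3))*M) = 1/((2*(2/3))*(-38)) = 1/((2*(2*(⅓)))*(-38)) = 1/((2*(⅔))*(-38)) = 1/((4/3)*(-38)) = 1/(-152/3) = -3/152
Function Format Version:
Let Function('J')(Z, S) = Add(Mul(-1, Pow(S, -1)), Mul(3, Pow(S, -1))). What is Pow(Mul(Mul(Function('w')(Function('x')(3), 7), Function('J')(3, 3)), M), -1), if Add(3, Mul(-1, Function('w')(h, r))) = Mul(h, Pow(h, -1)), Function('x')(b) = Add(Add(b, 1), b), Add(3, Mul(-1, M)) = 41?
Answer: Rational(-3, 152) ≈ -0.019737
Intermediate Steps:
M = -38 (M = Add(3, Mul(-1, 41)) = Add(3, -41) = -38)
Function('x')(b) = Add(1, Mul(2, b)) (Function('x')(b) = Add(Add(1, b), b) = Add(1, Mul(2, b)))
Function('J')(Z, S) = Mul(2, Pow(S, -1))
Function('w')(h, r) = 2 (Function('w')(h, r) = Add(3, Mul(-1, Mul(h, Pow(h, -1)))) = Add(3, Mul(-1, 1)) = Add(3, -1) = 2)
Pow(Mul(Mul(Function('w')(Function('x')(3), 7), Function('J')(3, 3)), M), -1) = Pow(Mul(Mul(2, Mul(2, Pow(3, -1))), -38), -1) = Pow(Mul(Mul(2, Mul(2, Rational(1, 3))), -38), -1) = Pow(Mul(Mul(2, Rational(2, 3)), -38), -1) = Pow(Mul(Rational(4, 3), -38), -1) = Pow(Rational(-152, 3), -1) = Rational(-3, 152)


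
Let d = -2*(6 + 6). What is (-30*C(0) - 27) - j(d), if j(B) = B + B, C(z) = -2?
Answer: 81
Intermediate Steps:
d = -24 (d = -2*12 = -24)
j(B) = 2*B
(-30*C(0) - 27) - j(d) = (-30*(-2) - 27) - 2*(-24) = (60 - 27) - 1*(-48) = 33 + 48 = 81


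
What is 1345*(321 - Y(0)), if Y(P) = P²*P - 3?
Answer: 435780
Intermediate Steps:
Y(P) = -3 + P³ (Y(P) = P³ - 3 = -3 + P³)
1345*(321 - Y(0)) = 1345*(321 - (-3 + 0³)) = 1345*(321 - (-3 + 0)) = 1345*(321 - 1*(-3)) = 1345*(321 + 3) = 1345*324 = 435780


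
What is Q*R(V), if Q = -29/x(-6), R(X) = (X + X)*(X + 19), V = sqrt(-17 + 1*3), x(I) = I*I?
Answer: 203/9 - 551*I*sqrt(14)/18 ≈ 22.556 - 114.54*I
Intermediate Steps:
x(I) = I**2
V = I*sqrt(14) (V = sqrt(-17 + 3) = sqrt(-14) = I*sqrt(14) ≈ 3.7417*I)
R(X) = 2*X*(19 + X) (R(X) = (2*X)*(19 + X) = 2*X*(19 + X))
Q = -29/36 (Q = -29/((-6)**2) = -29/36 ≈ -0.80556)
Q*R(V) = -29*I*sqrt(14)*(19 + I*sqrt(14))/18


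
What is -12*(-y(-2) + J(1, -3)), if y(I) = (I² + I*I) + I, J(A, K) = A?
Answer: 60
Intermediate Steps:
y(I) = I + 2*I² (y(I) = (I² + I²) + I = 2*I² + I = I + 2*I²)
-12*(-y(-2) + J(1, -3)) = -12*(-(-2)*(1 + 2*(-2)) + 1) = -12*(-(-2)*(1 - 4) + 1) = -12*(-(-2)*(-3) + 1) = -12*(-1*6 + 1) = -12*(-6 + 1) = -12*(-5) = 60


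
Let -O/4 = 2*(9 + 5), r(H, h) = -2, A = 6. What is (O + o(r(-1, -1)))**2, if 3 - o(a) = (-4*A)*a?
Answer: 24649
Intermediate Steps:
o(a) = 3 + 24*a (o(a) = 3 - (-4*6)*a = 3 - (-24)*a = 3 + 24*a)
O = -112 (O = -8*(9 + 5) = -8*14 = -4*28 = -112)
(O + o(r(-1, -1)))**2 = (-112 + (3 + 24*(-2)))**2 = (-112 + (3 - 48))**2 = (-112 - 45)**2 = (-157)**2 = 24649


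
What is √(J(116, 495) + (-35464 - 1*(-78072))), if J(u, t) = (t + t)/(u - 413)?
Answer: √383442/3 ≈ 206.41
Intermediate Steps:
J(u, t) = 2*t/(-413 + u) (J(u, t) = (2*t)/(-413 + u) = 2*t/(-413 + u))
√(J(116, 495) + (-35464 - 1*(-78072))) = √(2*495/(-413 + 116) + (-35464 - 1*(-78072))) = √(2*495/(-297) + (-35464 + 78072)) = √(2*495*(-1/297) + 42608) = √(-10/3 + 42608) = √(127814/3) = √383442/3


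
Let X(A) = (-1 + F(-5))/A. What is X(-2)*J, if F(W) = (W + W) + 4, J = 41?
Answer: 287/2 ≈ 143.50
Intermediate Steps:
F(W) = 4 + 2*W (F(W) = 2*W + 4 = 4 + 2*W)
X(A) = -7/A (X(A) = (-1 + (4 + 2*(-5)))/A = (-1 + (4 - 10))/A = (-1 - 6)/A = -7/A)
X(-2)*J = -7/(-2)*41 = -7*(-1/2)*41 = (7/2)*41 = 287/2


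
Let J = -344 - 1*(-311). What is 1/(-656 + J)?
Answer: -1/689 ≈ -0.0014514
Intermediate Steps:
J = -33 (J = -344 + 311 = -33)
1/(-656 + J) = 1/(-656 - 33) = 1/(-689) = -1/689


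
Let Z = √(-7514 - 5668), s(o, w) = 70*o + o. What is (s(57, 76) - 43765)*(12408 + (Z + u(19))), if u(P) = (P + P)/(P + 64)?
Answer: -40905647636/83 - 516334*I*√78 ≈ -4.9284e+8 - 4.5601e+6*I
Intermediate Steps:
u(P) = 2*P/(64 + P) (u(P) = (2*P)/(64 + P) = 2*P/(64 + P))
s(o, w) = 71*o
Z = 13*I*√78 (Z = √(-13182) = 13*I*√78 ≈ 114.81*I)
(s(57, 76) - 43765)*(12408 + (Z + u(19))) = (71*57 - 43765)*(12408 + (13*I*√78 + 2*19/(64 + 19))) = (4047 - 43765)*(12408 + (13*I*√78 + 2*19/83)) = -39718*(12408 + (13*I*√78 + 2*19*(1/83))) = -39718*(12408 + (13*I*√78 + 38/83)) = -39718*(12408 + (38/83 + 13*I*√78)) = -39718*(1029902/83 + 13*I*√78) = -40905647636/83 - 516334*I*√78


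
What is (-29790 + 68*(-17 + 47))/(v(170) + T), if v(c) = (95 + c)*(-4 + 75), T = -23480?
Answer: 1850/311 ≈ 5.9486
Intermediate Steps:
v(c) = 6745 + 71*c (v(c) = (95 + c)*71 = 6745 + 71*c)
(-29790 + 68*(-17 + 47))/(v(170) + T) = (-29790 + 68*(-17 + 47))/((6745 + 71*170) - 23480) = (-29790 + 68*30)/((6745 + 12070) - 23480) = (-29790 + 2040)/(18815 - 23480) = -27750/(-4665) = -27750*(-1/4665) = 1850/311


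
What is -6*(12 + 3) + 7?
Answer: -83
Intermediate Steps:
-6*(12 + 3) + 7 = -6*15 + 7 = -90 + 7 = -83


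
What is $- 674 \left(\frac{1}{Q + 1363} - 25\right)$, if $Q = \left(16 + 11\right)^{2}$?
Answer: $\frac{17624763}{1046} \approx 16850.0$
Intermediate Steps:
$Q = 729$ ($Q = 27^{2} = 729$)
$- 674 \left(\frac{1}{Q + 1363} - 25\right) = - 674 \left(\frac{1}{729 + 1363} - 25\right) = - 674 \left(\frac{1}{2092} - 25\right) = \left(-674\right) \left(- \frac{52299}{2092}\right) = \frac{17624763}{1046}$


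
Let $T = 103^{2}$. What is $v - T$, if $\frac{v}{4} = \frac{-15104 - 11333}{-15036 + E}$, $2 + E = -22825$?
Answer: $- \frac{401582819}{37863} \approx -10606.0$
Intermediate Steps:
$E = -22827$ ($E = -2 - 22825 = -22827$)
$T = 10609$
$v = \frac{105748}{37863}$ ($v = 4 \frac{-15104 - 11333}{-15036 - 22827} = 4 \left(- \frac{26437}{-37863}\right) = 4 \left(\left(-26437\right) \left(- \frac{1}{37863}\right)\right) = 4 \cdot \frac{26437}{37863} = \frac{105748}{37863} \approx 2.7929$)
$v - T = \frac{105748}{37863} - 10609 = - \frac{401582819}{37863}$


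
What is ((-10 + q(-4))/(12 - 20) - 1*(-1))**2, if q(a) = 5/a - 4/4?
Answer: 6561/1024 ≈ 6.4072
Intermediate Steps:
q(a) = -1 + 5/a (q(a) = 5/a - 4*1/4 = 5/a - 1 = -1 + 5/a)
((-10 + q(-4))/(12 - 20) - 1*(-1))**2 = ((-10 + (5 - 1*(-4))/(-4))/(12 - 20) - 1*(-1))**2 = ((-10 - (5 + 4)/4)/(-8) + 1)**2 = ((-10 - 1/4*9)*(-1/8) + 1)**2 = ((-10 - 9/4)*(-1/8) + 1)**2 = (-49/4*(-1/8) + 1)**2 = (49/32 + 1)**2 = (81/32)**2 = 6561/1024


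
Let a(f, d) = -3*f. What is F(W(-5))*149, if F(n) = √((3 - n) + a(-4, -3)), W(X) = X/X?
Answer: 149*√14 ≈ 557.51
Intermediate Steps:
W(X) = 1
F(n) = √(15 - n) (F(n) = √((3 - n) - 3*(-4)) = √((3 - n) + 12) = √(15 - n))
F(W(-5))*149 = √(15 - 1*1)*149 = √(15 - 1)*149 = √14*149 = 149*√14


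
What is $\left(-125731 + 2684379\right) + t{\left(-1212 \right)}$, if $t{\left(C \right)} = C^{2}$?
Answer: $4027592$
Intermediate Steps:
$\left(-125731 + 2684379\right) + t{\left(-1212 \right)} = \left(-125731 + 2684379\right) + \left(-1212\right)^{2} = 2558648 + 1468944 = 4027592$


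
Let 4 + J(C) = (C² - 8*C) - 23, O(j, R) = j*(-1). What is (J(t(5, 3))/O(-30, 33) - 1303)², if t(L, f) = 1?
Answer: 382671844/225 ≈ 1.7008e+6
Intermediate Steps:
O(j, R) = -j
J(C) = -27 + C² - 8*C (J(C) = -4 + ((C² - 8*C) - 23) = -4 + (-23 + C² - 8*C) = -27 + C² - 8*C)
(J(t(5, 3))/O(-30, 33) - 1303)² = ((-27 + 1² - 8*1)/((-1*(-30))) - 1303)² = ((-27 + 1 - 8)/30 - 1303)² = (-34*1/30 - 1303)² = (-17/15 - 1303)² = (-19562/15)² = 382671844/225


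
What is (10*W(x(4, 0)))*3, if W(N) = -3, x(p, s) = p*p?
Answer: -90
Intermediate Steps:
x(p, s) = p**2
(10*W(x(4, 0)))*3 = (10*(-3))*3 = -30*3 = -90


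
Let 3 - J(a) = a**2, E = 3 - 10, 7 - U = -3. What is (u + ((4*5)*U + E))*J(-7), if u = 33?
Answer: -10396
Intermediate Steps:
U = 10 (U = 7 - 1*(-3) = 7 + 3 = 10)
E = -7
J(a) = 3 - a**2
(u + ((4*5)*U + E))*J(-7) = (33 + ((4*5)*10 - 7))*(3 - 1*(-7)**2) = (33 + (20*10 - 7))*(3 - 1*49) = (33 + (200 - 7))*(3 - 49) = (33 + 193)*(-46) = 226*(-46) = -10396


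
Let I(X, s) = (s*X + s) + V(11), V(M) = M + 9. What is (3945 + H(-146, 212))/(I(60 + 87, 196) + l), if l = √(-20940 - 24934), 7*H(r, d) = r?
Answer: 398685066/2949347303 - 27469*I*√45874/5898694606 ≈ 0.13518 - 0.0009974*I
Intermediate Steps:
H(r, d) = r/7
V(M) = 9 + M
l = I*√45874 (l = √(-45874) = I*√45874 ≈ 214.18*I)
I(X, s) = 20 + s + X*s (I(X, s) = (s*X + s) + (9 + 11) = (X*s + s) + 20 = (s + X*s) + 20 = 20 + s + X*s)
(3945 + H(-146, 212))/(I(60 + 87, 196) + l) = (3945 + (⅐)*(-146))/((20 + 196 + (60 + 87)*196) + I*√45874) = (3945 - 146/7)/((20 + 196 + 147*196) + I*√45874) = 27469/(7*((20 + 196 + 28812) + I*√45874)) = 27469/(7*(29028 + I*√45874))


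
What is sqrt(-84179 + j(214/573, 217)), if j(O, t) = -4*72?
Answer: I*sqrt(84467) ≈ 290.63*I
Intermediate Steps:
j(O, t) = -288
sqrt(-84179 + j(214/573, 217)) = sqrt(-84179 - 288) = sqrt(-84467) = I*sqrt(84467)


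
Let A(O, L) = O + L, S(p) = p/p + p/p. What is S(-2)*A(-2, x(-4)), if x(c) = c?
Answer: -12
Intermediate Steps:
S(p) = 2 (S(p) = 1 + 1 = 2)
A(O, L) = L + O
S(-2)*A(-2, x(-4)) = 2*(-4 - 2) = 2*(-6) = -12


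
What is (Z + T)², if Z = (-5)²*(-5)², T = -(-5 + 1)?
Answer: 395641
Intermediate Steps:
T = 4 (T = -1*(-4) = 4)
Z = 625 (Z = 25*25 = 625)
(Z + T)² = (625 + 4)² = 629² = 395641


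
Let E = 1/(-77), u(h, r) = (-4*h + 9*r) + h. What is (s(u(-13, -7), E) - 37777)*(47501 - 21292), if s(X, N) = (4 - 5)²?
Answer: -990071184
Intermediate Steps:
u(h, r) = -3*h + 9*r
E = -1/77 ≈ -0.012987
s(X, N) = 1 (s(X, N) = (-1)² = 1)
(s(u(-13, -7), E) - 37777)*(47501 - 21292) = (1 - 37777)*(47501 - 21292) = -37776*26209 = -990071184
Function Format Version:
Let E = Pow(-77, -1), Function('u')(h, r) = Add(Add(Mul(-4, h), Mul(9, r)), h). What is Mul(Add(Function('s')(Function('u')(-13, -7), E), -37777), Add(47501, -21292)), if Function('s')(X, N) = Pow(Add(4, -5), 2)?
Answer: -990071184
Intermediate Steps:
Function('u')(h, r) = Add(Mul(-3, h), Mul(9, r))
E = Rational(-1, 77) ≈ -0.012987
Function('s')(X, N) = 1 (Function('s')(X, N) = Pow(-1, 2) = 1)
Mul(Add(Function('s')(Function('u')(-13, -7), E), -37777), Add(47501, -21292)) = Mul(Add(1, -37777), Add(47501, -21292)) = Mul(-37776, 26209) = -990071184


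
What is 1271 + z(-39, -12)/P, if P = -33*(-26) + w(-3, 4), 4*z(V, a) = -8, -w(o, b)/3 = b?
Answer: 537632/423 ≈ 1271.0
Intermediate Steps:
w(o, b) = -3*b
z(V, a) = -2 (z(V, a) = (¼)*(-8) = -2)
P = 846 (P = -33*(-26) - 3*4 = 858 - 12 = 846)
1271 + z(-39, -12)/P = 1271 - 2/846 = 1271 - 2*1/846 = 1271 - 1/423 = 537632/423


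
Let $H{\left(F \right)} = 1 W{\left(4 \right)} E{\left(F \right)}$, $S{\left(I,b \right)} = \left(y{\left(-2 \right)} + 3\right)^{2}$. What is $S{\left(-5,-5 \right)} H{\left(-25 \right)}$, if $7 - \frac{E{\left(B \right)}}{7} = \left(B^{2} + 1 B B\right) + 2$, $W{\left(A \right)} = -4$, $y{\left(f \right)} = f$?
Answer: $34860$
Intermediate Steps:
$E{\left(B \right)} = 35 - 14 B^{2}$ ($E{\left(B \right)} = 49 - 7 \left(\left(B^{2} + 1 B B\right) + 2\right) = 49 - 7 \left(\left(B^{2} + B B\right) + 2\right) = 49 - 7 \left(\left(B^{2} + B^{2}\right) + 2\right) = 49 - 7 \left(2 B^{2} + 2\right) = 49 - 7 \left(2 + 2 B^{2}\right) = 49 - \left(14 + 14 B^{2}\right) = 35 - 14 B^{2}$)
$S{\left(I,b \right)} = 1$ ($S{\left(I,b \right)} = \left(-2 + 3\right)^{2} = 1^{2} = 1$)
$H{\left(F \right)} = -140 + 56 F^{2}$ ($H{\left(F \right)} = 1 \left(-4\right) \left(35 - 14 F^{2}\right) = - 4 \left(35 - 14 F^{2}\right) = -140 + 56 F^{2}$)
$S{\left(-5,-5 \right)} H{\left(-25 \right)} = 1 \left(-140 + 56 \left(-25\right)^{2}\right) = 1 \left(-140 + 56 \cdot 625\right) = 1 \left(-140 + 35000\right) = 1 \cdot 34860 = 34860$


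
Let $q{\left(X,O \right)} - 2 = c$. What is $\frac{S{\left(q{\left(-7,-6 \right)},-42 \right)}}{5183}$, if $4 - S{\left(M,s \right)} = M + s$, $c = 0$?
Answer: $\frac{44}{5183} \approx 0.0084893$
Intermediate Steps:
$q{\left(X,O \right)} = 2$ ($q{\left(X,O \right)} = 2 + 0 = 2$)
$S{\left(M,s \right)} = 4 - M - s$ ($S{\left(M,s \right)} = 4 - \left(M + s\right) = 4 - M - s$)
$\frac{S{\left(q{\left(-7,-6 \right)},-42 \right)}}{5183} = \frac{4 - 2 - -42}{5183} = \left(4 - 2 + 42\right) \frac{1}{5183} = 44 \cdot \frac{1}{5183} = \frac{44}{5183}$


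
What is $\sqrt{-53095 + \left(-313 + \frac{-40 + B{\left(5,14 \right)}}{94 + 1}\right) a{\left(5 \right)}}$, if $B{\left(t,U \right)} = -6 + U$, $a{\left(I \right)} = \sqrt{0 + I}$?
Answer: $\frac{\sqrt{-479182375 - 2827865 \sqrt{5}}}{95} \approx 231.94 i$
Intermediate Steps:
$a{\left(I \right)} = \sqrt{I}$
$\sqrt{-53095 + \left(-313 + \frac{-40 + B{\left(5,14 \right)}}{94 + 1}\right) a{\left(5 \right)}} = \sqrt{-53095 + \left(-313 + \frac{-40 + \left(-6 + 14\right)}{94 + 1}\right) \sqrt{5}} = \sqrt{-53095 + \left(-313 + \frac{-40 + 8}{95}\right) \sqrt{5}} = \sqrt{-53095 + \left(-313 - \frac{32}{95}\right) \sqrt{5}} = \sqrt{-53095 - \frac{29767 \sqrt{5}}{95}}$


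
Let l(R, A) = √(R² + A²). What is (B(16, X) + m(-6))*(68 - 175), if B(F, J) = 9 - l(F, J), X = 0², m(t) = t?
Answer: 1391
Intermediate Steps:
l(R, A) = √(A² + R²)
X = 0
B(F, J) = 9 - √(F² + J²) (B(F, J) = 9 - √(J² + F²) = 9 - √(F² + J²))
(B(16, X) + m(-6))*(68 - 175) = ((9 - √(16² + 0²)) - 6)*(68 - 175) = ((9 - √(256 + 0)) - 6)*(-107) = ((9 - √256) - 6)*(-107) = ((9 - 1*16) - 6)*(-107) = ((9 - 16) - 6)*(-107) = (-7 - 6)*(-107) = -13*(-107) = 1391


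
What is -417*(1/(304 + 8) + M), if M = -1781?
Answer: 77238269/104 ≈ 7.4268e+5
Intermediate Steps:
-417*(1/(304 + 8) + M) = -417*(1/(304 + 8) - 1781) = -417*(1/312 - 1781) = -417*(-555671/312) = 77238269/104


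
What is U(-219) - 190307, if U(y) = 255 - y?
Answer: -189833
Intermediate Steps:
U(-219) - 190307 = (255 - 1*(-219)) - 190307 = (255 + 219) - 190307 = 474 - 190307 = -189833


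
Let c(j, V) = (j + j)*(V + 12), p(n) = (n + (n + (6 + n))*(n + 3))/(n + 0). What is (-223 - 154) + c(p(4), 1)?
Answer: 286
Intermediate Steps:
p(n) = (n + (3 + n)*(6 + 2*n))/n (p(n) = (n + (6 + 2*n)*(3 + n))/n = (n + (3 + n)*(6 + 2*n))/n)
c(j, V) = 2*j*(12 + V) (c(j, V) = (2*j)*(12 + V) = 2*j*(12 + V))
(-223 - 154) + c(p(4), 1) = (-223 - 154) + 2*(13 + 2*4 + 18/4)*(12 + 1) = -377 + 2*(13 + 8 + 18*(¼))*13 = -377 + 2*(13 + 8 + 9/2)*13 = -377 + 2*(51/2)*13 = -377 + 663 = 286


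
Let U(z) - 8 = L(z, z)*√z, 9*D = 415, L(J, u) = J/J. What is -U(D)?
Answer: -8 - √415/3 ≈ -14.791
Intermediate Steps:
L(J, u) = 1
D = 415/9 (D = (⅑)*415 = 415/9 ≈ 46.111)
U(z) = 8 + √z (U(z) = 8 + 1*√z = 8 + √z)
-U(D) = -(8 + √(415/9)) = -(8 + √415/3) = -8 - √415/3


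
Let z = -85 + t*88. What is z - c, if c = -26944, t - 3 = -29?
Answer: 24571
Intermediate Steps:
t = -26 (t = 3 - 29 = -26)
z = -2373 (z = -85 - 26*88 = -85 - 2288 = -2373)
z - c = -2373 - 1*(-26944) = -2373 + 26944 = 24571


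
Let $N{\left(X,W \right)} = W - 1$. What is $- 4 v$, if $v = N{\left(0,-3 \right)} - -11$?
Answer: $-28$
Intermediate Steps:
$N{\left(X,W \right)} = -1 + W$
$v = 7$ ($v = \left(-1 - 3\right) - -11 = -4 + 11 = 7$)
$- 4 v = \left(-4\right) 7 = -28$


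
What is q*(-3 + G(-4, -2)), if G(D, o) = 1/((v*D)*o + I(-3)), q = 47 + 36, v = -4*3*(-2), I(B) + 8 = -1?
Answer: -45484/183 ≈ -248.55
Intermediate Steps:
I(B) = -9 (I(B) = -8 - 1 = -9)
v = 24 (v = -12*(-2) = 24)
q = 83
G(D, o) = 1/(-9 + 24*D*o) (G(D, o) = 1/((24*D)*o - 9) = 1/(24*D*o - 9) = 1/(-9 + 24*D*o))
q*(-3 + G(-4, -2)) = 83*(-3 + 1/(3*(-3 + 8*(-4)*(-2)))) = 83*(-3 + 1/(3*(-3 + 64))) = 83*(-3 + (⅓)/61) = 83*(-3 + (⅓)*(1/61)) = 83*(-3 + 1/183) = 83*(-548/183) = -45484/183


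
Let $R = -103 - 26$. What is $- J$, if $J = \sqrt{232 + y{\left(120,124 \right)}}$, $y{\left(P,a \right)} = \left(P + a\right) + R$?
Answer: $- \sqrt{347} \approx -18.628$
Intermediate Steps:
$R = -129$ ($R = -103 - 26 = -129$)
$y{\left(P,a \right)} = -129 + P + a$ ($y{\left(P,a \right)} = \left(P + a\right) - 129 = -129 + P + a$)
$J = \sqrt{347}$ ($J = \sqrt{232 + \left(-129 + 120 + 124\right)} = \sqrt{232 + 115} = \sqrt{347} \approx 18.628$)
$- J = - \sqrt{347}$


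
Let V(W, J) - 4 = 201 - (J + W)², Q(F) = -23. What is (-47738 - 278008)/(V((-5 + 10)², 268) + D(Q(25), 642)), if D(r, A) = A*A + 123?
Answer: -108582/108881 ≈ -0.99725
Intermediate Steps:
D(r, A) = 123 + A² (D(r, A) = A² + 123 = 123 + A²)
V(W, J) = 205 - (J + W)² (V(W, J) = 4 + (201 - (J + W)²) = 205 - (J + W)²)
(-47738 - 278008)/(V((-5 + 10)², 268) + D(Q(25), 642)) = (-47738 - 278008)/((205 - (268 + (-5 + 10)²)²) + (123 + 642²)) = -325746/((205 - (268 + 5²)²) + (123 + 412164)) = -325746/((205 - (268 + 25)²) + 412287) = -325746/((205 - 1*293²) + 412287) = -325746/((205 - 1*85849) + 412287) = -325746/((205 - 85849) + 412287) = -325746/(-85644 + 412287) = -325746/326643 = -325746*1/326643 = -108582/108881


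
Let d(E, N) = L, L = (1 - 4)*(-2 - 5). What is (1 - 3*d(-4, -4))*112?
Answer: -6944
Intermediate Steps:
L = 21 (L = -3*(-7) = 21)
d(E, N) = 21
(1 - 3*d(-4, -4))*112 = (1 - 3*21)*112 = (1 - 63)*112 = -62*112 = -6944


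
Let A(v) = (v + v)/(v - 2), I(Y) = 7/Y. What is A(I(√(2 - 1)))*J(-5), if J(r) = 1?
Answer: 14/5 ≈ 2.8000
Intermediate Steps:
A(v) = 2*v/(-2 + v) (A(v) = (2*v)/(-2 + v) = 2*v/(-2 + v))
A(I(√(2 - 1)))*J(-5) = (2*(7/(√(2 - 1)))/(-2 + 7/(√(2 - 1))))*1 = (2*(7/(√1))/(-2 + 7/(√1)))*1 = (2*(7/1)/(-2 + 7/1))*1 = (2*(7*1)/(-2 + 7*1))*1 = (2*7/(-2 + 7))*1 = (2*7/5)*1 = (2*7*(⅕))*1 = (14/5)*1 = 14/5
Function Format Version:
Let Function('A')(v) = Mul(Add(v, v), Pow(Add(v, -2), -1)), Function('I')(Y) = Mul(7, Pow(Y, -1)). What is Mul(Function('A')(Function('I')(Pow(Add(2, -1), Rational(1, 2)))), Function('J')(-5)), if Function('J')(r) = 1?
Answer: Rational(14, 5) ≈ 2.8000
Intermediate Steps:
Function('A')(v) = Mul(2, v, Pow(Add(-2, v), -1)) (Function('A')(v) = Mul(Mul(2, v), Pow(Add(-2, v), -1)) = Mul(2, v, Pow(Add(-2, v), -1)))
Mul(Function('A')(Function('I')(Pow(Add(2, -1), Rational(1, 2)))), Function('J')(-5)) = Mul(Mul(2, Mul(7, Pow(Pow(Add(2, -1), Rational(1, 2)), -1)), Pow(Add(-2, Mul(7, Pow(Pow(Add(2, -1), Rational(1, 2)), -1))), -1)), 1) = Mul(Mul(2, Mul(7, Pow(Pow(1, Rational(1, 2)), -1)), Pow(Add(-2, Mul(7, Pow(Pow(1, Rational(1, 2)), -1))), -1)), 1) = Mul(Mul(2, Mul(7, Pow(1, -1)), Pow(Add(-2, Mul(7, Pow(1, -1))), -1)), 1) = Mul(Mul(2, Mul(7, 1), Pow(Add(-2, Mul(7, 1)), -1)), 1) = Mul(Mul(2, 7, Pow(Add(-2, 7), -1)), 1) = Mul(Mul(2, 7, Pow(5, -1)), 1) = Mul(Mul(2, 7, Rational(1, 5)), 1) = Mul(Rational(14, 5), 1) = Rational(14, 5)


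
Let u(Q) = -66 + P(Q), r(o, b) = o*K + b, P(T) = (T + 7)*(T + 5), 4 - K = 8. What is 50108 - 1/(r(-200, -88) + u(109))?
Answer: 694997959/13870 ≈ 50108.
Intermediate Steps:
K = -4 (K = 4 - 1*8 = 4 - 8 = -4)
P(T) = (5 + T)*(7 + T) (P(T) = (7 + T)*(5 + T) = (5 + T)*(7 + T))
r(o, b) = b - 4*o (r(o, b) = o*(-4) + b = -4*o + b = b - 4*o)
u(Q) = -31 + Q² + 12*Q (u(Q) = -66 + (35 + Q² + 12*Q) = -31 + Q² + 12*Q)
50108 - 1/(r(-200, -88) + u(109)) = 50108 - 1/((-88 - 4*(-200)) + (-31 + 109² + 12*109)) = 50108 - 1/((-88 + 800) + (-31 + 11881 + 1308)) = 50108 - 1/(712 + 13158) = 50108 - 1/13870 = 694997959/13870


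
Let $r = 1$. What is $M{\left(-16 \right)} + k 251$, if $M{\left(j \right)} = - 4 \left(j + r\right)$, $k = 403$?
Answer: $101213$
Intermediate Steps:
$M{\left(j \right)} = -4 - 4 j$ ($M{\left(j \right)} = - 4 \left(j + 1\right) = - 4 \left(1 + j\right) = -4 - 4 j$)
$M{\left(-16 \right)} + k 251 = \left(-4 - -64\right) + 403 \cdot 251 = \left(-4 + 64\right) + 101153 = 60 + 101153 = 101213$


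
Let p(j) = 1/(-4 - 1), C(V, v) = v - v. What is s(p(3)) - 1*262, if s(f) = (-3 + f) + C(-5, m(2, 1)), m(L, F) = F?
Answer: -1326/5 ≈ -265.20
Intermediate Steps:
C(V, v) = 0
p(j) = -1/5 (p(j) = 1/(-5) = -1/5)
s(f) = -3 + f (s(f) = (-3 + f) + 0 = -3 + f)
s(p(3)) - 1*262 = (-3 - 1/5) - 1*262 = -16/5 - 262 = -1326/5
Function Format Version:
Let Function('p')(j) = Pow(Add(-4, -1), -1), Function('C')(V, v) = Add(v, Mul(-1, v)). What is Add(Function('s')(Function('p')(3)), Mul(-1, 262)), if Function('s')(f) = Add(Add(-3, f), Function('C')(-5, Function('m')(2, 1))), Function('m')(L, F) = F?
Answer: Rational(-1326, 5) ≈ -265.20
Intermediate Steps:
Function('C')(V, v) = 0
Function('p')(j) = Rational(-1, 5) (Function('p')(j) = Pow(-5, -1) = Rational(-1, 5))
Function('s')(f) = Add(-3, f) (Function('s')(f) = Add(Add(-3, f), 0) = Add(-3, f))
Add(Function('s')(Function('p')(3)), Mul(-1, 262)) = Add(Add(-3, Rational(-1, 5)), Mul(-1, 262)) = Add(Rational(-16, 5), -262) = Rational(-1326, 5)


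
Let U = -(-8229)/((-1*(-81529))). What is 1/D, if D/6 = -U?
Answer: -81529/49374 ≈ -1.6513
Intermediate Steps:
U = 8229/81529 (U = -(-8229)/81529 = -1*(-8229/81529) = 8229/81529 ≈ 0.10093)
D = -49374/81529 (D = 6*(-1*8229/81529) = 6*(-8229/81529) = -49374/81529 ≈ -0.60560)
1/D = 1/(-49374/81529) = -81529/49374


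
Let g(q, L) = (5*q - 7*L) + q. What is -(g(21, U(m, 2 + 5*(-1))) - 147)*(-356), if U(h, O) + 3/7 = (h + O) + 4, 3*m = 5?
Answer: -39160/3 ≈ -13053.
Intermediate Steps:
m = 5/3 (m = (1/3)*5 = 5/3 ≈ 1.6667)
U(h, O) = 25/7 + O + h (U(h, O) = -3/7 + ((h + O) + 4) = -3/7 + ((O + h) + 4) = -3/7 + (4 + O + h) = 25/7 + O + h)
g(q, L) = -7*L + 6*q (g(q, L) = (-7*L + 5*q) + q = -7*L + 6*q)
-(g(21, U(m, 2 + 5*(-1))) - 147)*(-356) = -((-7*(25/7 + (2 + 5*(-1)) + 5/3) + 6*21) - 147)*(-356) = -((-7*(25/7 + (2 - 5) + 5/3) + 126) - 147)*(-356) = -((-7*(25/7 - 3 + 5/3) + 126) - 147)*(-356) = -((-7*47/21 + 126) - 147)*(-356) = -((-47/3 + 126) - 147)*(-356) = -(331/3 - 147)*(-356) = -(-110)*(-356)/3 = -1*39160/3 = -39160/3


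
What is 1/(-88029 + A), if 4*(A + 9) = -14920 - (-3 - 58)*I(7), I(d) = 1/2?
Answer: -8/734083 ≈ -1.0898e-5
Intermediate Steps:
I(d) = ½ (I(d) = 1*(½) = ½)
A = -29851/8 (A = -9 + (-14920 - (-3 - 58)/2)/4 = -9 + (-14920 - (-61)/2)/4 = -9 + (-14920 - 1*(-61/2))/4 = -9 + (-14920 + 61/2)/4 = -9 + (¼)*(-29779/2) = -9 - 29779/8 = -29851/8 ≈ -3731.4)
1/(-88029 + A) = 1/(-88029 - 29851/8) = 1/(-734083/8) = -8/734083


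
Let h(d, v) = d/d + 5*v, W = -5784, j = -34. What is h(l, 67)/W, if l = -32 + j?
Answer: -14/241 ≈ -0.058091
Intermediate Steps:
l = -66 (l = -32 - 34 = -66)
h(d, v) = 1 + 5*v
h(l, 67)/W = (1 + 5*67)/(-5784) = (1 + 335)*(-1/5784) = 336*(-1/5784) = -14/241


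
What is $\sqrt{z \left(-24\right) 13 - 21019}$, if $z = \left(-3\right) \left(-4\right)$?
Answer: $i \sqrt{24763} \approx 157.36 i$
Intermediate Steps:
$z = 12$
$\sqrt{z \left(-24\right) 13 - 21019} = \sqrt{12 \left(-24\right) 13 - 21019} = \sqrt{\left(-288\right) 13 - 21019} = \sqrt{-3744 - 21019} = \sqrt{-24763} = i \sqrt{24763}$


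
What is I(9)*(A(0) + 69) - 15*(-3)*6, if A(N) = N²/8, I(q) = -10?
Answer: -420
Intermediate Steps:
A(N) = N²/8 (A(N) = N²*(⅛) = N²/8)
I(9)*(A(0) + 69) - 15*(-3)*6 = -10*((⅛)*0² + 69) - 15*(-3)*6 = -10*((⅛)*0 + 69) - (-45)*6 = -10*(0 + 69) - 1*(-270) = -10*69 + 270 = -690 + 270 = -420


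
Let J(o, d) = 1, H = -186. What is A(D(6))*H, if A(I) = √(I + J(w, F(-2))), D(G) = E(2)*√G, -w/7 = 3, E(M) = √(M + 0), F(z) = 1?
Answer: -186*√(1 + 2*√3) ≈ -392.99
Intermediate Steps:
E(M) = √M
w = -21 (w = -7*3 = -21)
D(G) = √2*√G
A(I) = √(1 + I) (A(I) = √(I + 1) = √(1 + I))
A(D(6))*H = √(1 + √2*√6)*(-186) = √(1 + 2*√3)*(-186) = -186*√(1 + 2*√3)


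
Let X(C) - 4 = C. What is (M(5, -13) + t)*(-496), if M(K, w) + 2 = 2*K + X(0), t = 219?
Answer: -114576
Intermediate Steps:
X(C) = 4 + C
M(K, w) = 2 + 2*K (M(K, w) = -2 + (2*K + (4 + 0)) = -2 + (2*K + 4) = -2 + (4 + 2*K) = 2 + 2*K)
(M(5, -13) + t)*(-496) = ((2 + 2*5) + 219)*(-496) = ((2 + 10) + 219)*(-496) = (12 + 219)*(-496) = 231*(-496) = -114576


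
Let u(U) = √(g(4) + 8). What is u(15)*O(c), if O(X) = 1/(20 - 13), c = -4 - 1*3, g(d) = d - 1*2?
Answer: √10/7 ≈ 0.45175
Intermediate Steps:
g(d) = -2 + d (g(d) = d - 2 = -2 + d)
u(U) = √10 (u(U) = √((-2 + 4) + 8) = √(2 + 8) = √10)
c = -7 (c = -4 - 3 = -7)
O(X) = ⅐ (O(X) = 1/7 = ⅐)
u(15)*O(c) = √10*(⅐) = √10/7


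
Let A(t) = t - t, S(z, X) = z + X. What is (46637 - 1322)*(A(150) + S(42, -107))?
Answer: -2945475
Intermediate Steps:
S(z, X) = X + z
A(t) = 0
(46637 - 1322)*(A(150) + S(42, -107)) = (46637 - 1322)*(0 + (-107 + 42)) = 45315*(0 - 65) = 45315*(-65) = -2945475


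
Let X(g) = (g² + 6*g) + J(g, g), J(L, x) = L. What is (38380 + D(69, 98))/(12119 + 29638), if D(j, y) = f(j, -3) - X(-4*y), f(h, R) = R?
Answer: -112543/41757 ≈ -2.6952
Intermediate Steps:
X(g) = g² + 7*g (X(g) = (g² + 6*g) + g = g² + 7*g)
D(j, y) = -3 + 4*y*(7 - 4*y) (D(j, y) = -3 - (-4*y)*(7 - 4*y) = -3 - (-4)*y*(7 - 4*y) = -3 + 4*y*(7 - 4*y))
(38380 + D(69, 98))/(12119 + 29638) = (38380 + (-3 - 16*98² + 28*98))/(12119 + 29638) = (38380 + (-3 - 16*9604 + 2744))/41757 = (38380 + (-3 - 153664 + 2744))*(1/41757) = (38380 - 150923)*(1/41757) = -112543*1/41757 = -112543/41757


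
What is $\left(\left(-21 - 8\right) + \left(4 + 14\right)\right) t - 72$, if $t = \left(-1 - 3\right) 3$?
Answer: $60$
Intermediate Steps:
$t = -12$ ($t = \left(-4\right) 3 = -12$)
$\left(\left(-21 - 8\right) + \left(4 + 14\right)\right) t - 72 = \left(\left(-21 - 8\right) + \left(4 + 14\right)\right) \left(-12\right) - 72 = \left(-29 + 18\right) \left(-12\right) - 72 = \left(-11\right) \left(-12\right) - 72 = 132 - 72 = 60$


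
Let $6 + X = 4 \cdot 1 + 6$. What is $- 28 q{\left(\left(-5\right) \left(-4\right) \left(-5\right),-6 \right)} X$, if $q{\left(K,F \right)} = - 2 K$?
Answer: $-22400$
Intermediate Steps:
$X = 4$ ($X = -6 + \left(4 \cdot 1 + 6\right) = -6 + \left(4 + 6\right) = -6 + 10 = 4$)
$- 28 q{\left(\left(-5\right) \left(-4\right) \left(-5\right),-6 \right)} X = - 28 \left(- 2 \left(-5\right) \left(-4\right) \left(-5\right)\right) 4 = - 28 \left(- 2 \cdot 20 \left(-5\right)\right) 4 = - 28 \left(\left(-2\right) \left(-100\right)\right) 4 = \left(-28\right) 200 \cdot 4 = \left(-5600\right) 4 = -22400$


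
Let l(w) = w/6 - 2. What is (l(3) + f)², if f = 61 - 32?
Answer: 3025/4 ≈ 756.25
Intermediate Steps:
l(w) = -2 + w/6 (l(w) = w/6 - 2 = -2 + w/6)
f = 29
(l(3) + f)² = ((-2 + (⅙)*3) + 29)² = ((-2 + ½) + 29)² = (-3/2 + 29)² = (55/2)² = 3025/4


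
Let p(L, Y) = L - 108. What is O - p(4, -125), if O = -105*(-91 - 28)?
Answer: 12599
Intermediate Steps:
O = 12495 (O = -105*(-119) = 12495)
p(L, Y) = -108 + L
O - p(4, -125) = 12495 - (-108 + 4) = 12495 - 1*(-104) = 12495 + 104 = 12599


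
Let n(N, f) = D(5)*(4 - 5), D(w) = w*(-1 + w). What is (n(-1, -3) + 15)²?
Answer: 25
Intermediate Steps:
n(N, f) = -20 (n(N, f) = (5*(-1 + 5))*(4 - 5) = (5*4)*(-1) = 20*(-1) = -20)
(n(-1, -3) + 15)² = (-20 + 15)² = (-5)² = 25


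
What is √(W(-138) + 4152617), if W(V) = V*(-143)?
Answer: √4172351 ≈ 2042.6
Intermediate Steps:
W(V) = -143*V
√(W(-138) + 4152617) = √(-143*(-138) + 4152617) = √(19734 + 4152617) = √4172351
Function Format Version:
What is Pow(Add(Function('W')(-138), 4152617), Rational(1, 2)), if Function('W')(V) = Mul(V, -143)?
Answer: Pow(4172351, Rational(1, 2)) ≈ 2042.6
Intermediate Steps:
Function('W')(V) = Mul(-143, V)
Pow(Add(Function('W')(-138), 4152617), Rational(1, 2)) = Pow(Add(Mul(-143, -138), 4152617), Rational(1, 2)) = Pow(Add(19734, 4152617), Rational(1, 2)) = Pow(4172351, Rational(1, 2))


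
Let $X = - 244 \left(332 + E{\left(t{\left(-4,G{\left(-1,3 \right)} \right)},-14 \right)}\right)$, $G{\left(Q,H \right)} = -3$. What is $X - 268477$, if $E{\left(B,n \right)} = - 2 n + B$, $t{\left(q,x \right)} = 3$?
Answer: $-357049$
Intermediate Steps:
$E{\left(B,n \right)} = B - 2 n$
$X = -88572$ ($X = - 244 \left(332 + \left(3 - -28\right)\right) = - 244 \left(332 + \left(3 + 28\right)\right) = - 244 \left(332 + 31\right) = \left(-244\right) 363 = -88572$)
$X - 268477 = -88572 - 268477 = -357049$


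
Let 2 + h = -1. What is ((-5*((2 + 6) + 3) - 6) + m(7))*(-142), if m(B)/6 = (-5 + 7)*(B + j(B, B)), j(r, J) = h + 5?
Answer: -6674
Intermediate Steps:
h = -3 (h = -2 - 1 = -3)
j(r, J) = 2 (j(r, J) = -3 + 5 = 2)
m(B) = 24 + 12*B (m(B) = 6*((-5 + 7)*(B + 2)) = 6*(2*(2 + B)) = 6*(4 + 2*B) = 24 + 12*B)
((-5*((2 + 6) + 3) - 6) + m(7))*(-142) = ((-5*((2 + 6) + 3) - 6) + (24 + 12*7))*(-142) = ((-5*(8 + 3) - 6) + (24 + 84))*(-142) = ((-5*11 - 6) + 108)*(-142) = ((-55 - 6) + 108)*(-142) = (-61 + 108)*(-142) = 47*(-142) = -6674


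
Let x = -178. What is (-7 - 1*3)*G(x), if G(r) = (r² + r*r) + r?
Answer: -631900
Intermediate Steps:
G(r) = r + 2*r² (G(r) = (r² + r²) + r = 2*r² + r = r + 2*r²)
(-7 - 1*3)*G(x) = (-7 - 1*3)*(-178*(1 + 2*(-178))) = (-7 - 3)*(-178*(1 - 356)) = -(-1780)*(-355) = -10*63190 = -631900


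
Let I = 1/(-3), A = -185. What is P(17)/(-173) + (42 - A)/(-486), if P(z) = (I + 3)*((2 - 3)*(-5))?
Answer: -45751/84078 ≈ -0.54415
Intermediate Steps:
I = -1/3 ≈ -0.33333
P(z) = 40/3 (P(z) = (-1/3 + 3)*((2 - 3)*(-5)) = 8*(-1*(-5))/3 = (8/3)*5 = 40/3)
P(17)/(-173) + (42 - A)/(-486) = (40/3)/(-173) + (42 - 1*(-185))/(-486) = (40/3)*(-1/173) + (42 + 185)*(-1/486) = -40/519 + 227*(-1/486) = -40/519 - 227/486 = -45751/84078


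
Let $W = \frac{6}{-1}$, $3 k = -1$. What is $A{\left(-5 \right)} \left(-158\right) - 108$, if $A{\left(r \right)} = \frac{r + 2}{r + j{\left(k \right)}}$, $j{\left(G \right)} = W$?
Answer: $- \frac{1662}{11} \approx -151.09$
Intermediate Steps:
$k = - \frac{1}{3}$ ($k = \frac{1}{3} \left(-1\right) = - \frac{1}{3} \approx -0.33333$)
$W = -6$ ($W = 6 \left(-1\right) = -6$)
$j{\left(G \right)} = -6$
$A{\left(r \right)} = \frac{2 + r}{-6 + r}$ ($A{\left(r \right)} = \frac{r + 2}{r - 6} = \frac{2 + r}{-6 + r}$)
$A{\left(-5 \right)} \left(-158\right) - 108 = \frac{2 - 5}{-6 - 5} \left(-158\right) - 108 = \frac{1}{-11} \left(-3\right) \left(-158\right) - 108 = \left(- \frac{1}{11}\right) \left(-3\right) \left(-158\right) - 108 = \frac{3}{11} \left(-158\right) - 108 = - \frac{474}{11} - 108 = - \frac{1662}{11}$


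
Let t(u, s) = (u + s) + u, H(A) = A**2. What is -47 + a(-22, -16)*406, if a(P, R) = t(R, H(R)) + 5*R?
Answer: 58417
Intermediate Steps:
t(u, s) = s + 2*u (t(u, s) = (s + u) + u = s + 2*u)
a(P, R) = R**2 + 7*R (a(P, R) = (R**2 + 2*R) + 5*R = R**2 + 7*R)
-47 + a(-22, -16)*406 = -47 - 16*(7 - 16)*406 = -47 - 16*(-9)*406 = -47 + 144*406 = -47 + 58464 = 58417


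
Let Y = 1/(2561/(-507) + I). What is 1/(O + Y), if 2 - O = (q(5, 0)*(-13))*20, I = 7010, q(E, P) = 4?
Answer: 273193/284667145 ≈ 0.00095969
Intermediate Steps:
Y = 39/273193 (Y = 1/(2561/(-507) + 7010) = 1/(2561*(-1/507) + 7010) = 1/(-197/39 + 7010) = 1/(273193/39) = 39/273193 ≈ 0.00014276)
O = 1042 (O = 2 - 4*(-13)*20 = 2 - (-52)*20 = 2 - 1*(-1040) = 2 + 1040 = 1042)
1/(O + Y) = 1/(1042 + 39/273193) = 1/(284667145/273193) = 273193/284667145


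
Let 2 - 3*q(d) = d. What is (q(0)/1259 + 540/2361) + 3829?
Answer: 11382380105/2972499 ≈ 3829.2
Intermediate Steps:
q(d) = ⅔ - d/3
(q(0)/1259 + 540/2361) + 3829 = ((⅔ - ⅓*0)/1259 + 540/2361) + 3829 = ((⅔ + 0)*(1/1259) + 540*(1/2361)) + 3829 = ((⅔)*(1/1259) + 180/787) + 3829 = (2/3777 + 180/787) + 3829 = 681434/2972499 + 3829 = 11382380105/2972499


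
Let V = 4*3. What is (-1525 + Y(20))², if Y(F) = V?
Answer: 2289169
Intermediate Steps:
V = 12
Y(F) = 12
(-1525 + Y(20))² = (-1525 + 12)² = (-1513)² = 2289169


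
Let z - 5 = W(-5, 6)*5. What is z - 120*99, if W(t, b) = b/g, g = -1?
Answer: -11905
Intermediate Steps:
W(t, b) = -b (W(t, b) = b/(-1) = b*(-1) = -b)
z = -25 (z = 5 - 1*6*5 = 5 - 6*5 = 5 - 30 = -25)
z - 120*99 = -25 - 120*99 = -25 - 11880 = -11905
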